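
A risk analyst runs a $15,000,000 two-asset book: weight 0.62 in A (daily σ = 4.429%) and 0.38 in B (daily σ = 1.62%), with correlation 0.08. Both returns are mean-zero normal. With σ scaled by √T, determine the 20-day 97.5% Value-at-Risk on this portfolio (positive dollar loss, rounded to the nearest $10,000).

$3,760,000

σ_p = √(0.62²·4.429² + 0.38²·1.62² + 2·0.08·0.62·0.38·4.429·1.62) = 2.862%.
σ_{20d} = 2.862% × √20 = 12.799%.
z(97.5%) = 1.960.
VaR = 1.960 × 12.799% = 25.086%; on $15,000,000 that is $3,762,900.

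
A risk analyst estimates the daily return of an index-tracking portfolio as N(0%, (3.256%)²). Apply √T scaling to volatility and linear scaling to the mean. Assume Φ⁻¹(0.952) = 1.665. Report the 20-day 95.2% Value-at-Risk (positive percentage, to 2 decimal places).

24.24%

σ_{20d} = 3.256% × √20 = 14.561%.
VaR = 1.665 × 14.561% = 24.244%.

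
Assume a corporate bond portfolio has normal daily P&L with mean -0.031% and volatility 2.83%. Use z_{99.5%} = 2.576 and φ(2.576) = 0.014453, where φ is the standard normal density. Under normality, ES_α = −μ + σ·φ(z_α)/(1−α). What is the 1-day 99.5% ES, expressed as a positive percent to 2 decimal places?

Tail multiplier: φ(z)/(1−α) = 0.014453 / 0.005 = 2.891.
ES = −(-0.031%) + 2.83% × 2.891 = 8.213%.

8.21%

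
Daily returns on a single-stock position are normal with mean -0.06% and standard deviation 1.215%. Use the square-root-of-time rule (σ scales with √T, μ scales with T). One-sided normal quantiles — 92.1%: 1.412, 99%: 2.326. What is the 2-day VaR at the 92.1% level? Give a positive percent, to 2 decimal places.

σ_{2d} = 1.215% × √2 = 1.718%; μ_{2d} = 2 × -0.06% = -0.120%.
VaR = −(-0.120%) + 1.412 × 1.718% = 2.546%.

2.55%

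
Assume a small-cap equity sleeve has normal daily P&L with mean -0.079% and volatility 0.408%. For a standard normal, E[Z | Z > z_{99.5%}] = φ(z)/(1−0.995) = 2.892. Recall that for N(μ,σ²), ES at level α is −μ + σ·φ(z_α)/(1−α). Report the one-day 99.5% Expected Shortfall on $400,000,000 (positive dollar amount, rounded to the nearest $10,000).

$5,040,000

ES = −(-0.079%) + 0.408% × 2.892 = 1.259%.
On $400,000,000: 0.01259 × $400,000,000 = $5,036,000.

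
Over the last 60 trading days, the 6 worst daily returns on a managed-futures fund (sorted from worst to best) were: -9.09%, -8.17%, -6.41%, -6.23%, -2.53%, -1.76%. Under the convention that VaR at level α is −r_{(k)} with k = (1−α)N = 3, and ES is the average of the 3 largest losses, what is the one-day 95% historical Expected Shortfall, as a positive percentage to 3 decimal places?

7.890%

The 3 worst returns sum to -23.67%.
ES = −(-23.67%) / 3 = 7.89% ≈ 7.890%.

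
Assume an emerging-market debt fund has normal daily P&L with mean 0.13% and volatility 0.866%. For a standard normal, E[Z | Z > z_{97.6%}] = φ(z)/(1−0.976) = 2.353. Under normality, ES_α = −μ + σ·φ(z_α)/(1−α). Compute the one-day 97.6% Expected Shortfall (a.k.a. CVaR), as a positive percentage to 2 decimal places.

1.91%

ES = −(0.13%) + 0.866% × 2.353 = 1.908%.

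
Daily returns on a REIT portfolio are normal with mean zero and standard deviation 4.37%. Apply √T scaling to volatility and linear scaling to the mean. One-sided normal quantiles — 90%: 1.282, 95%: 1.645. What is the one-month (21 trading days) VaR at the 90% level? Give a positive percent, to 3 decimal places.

σ_{21d} = 4.37% × √21 = 20.026%.
VaR = 1.282 × 20.026% = 25.673%.

25.673%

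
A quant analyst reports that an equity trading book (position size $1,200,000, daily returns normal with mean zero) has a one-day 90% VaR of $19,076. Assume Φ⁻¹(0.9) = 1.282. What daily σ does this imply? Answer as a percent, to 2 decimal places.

1.24%

VaR as a fraction: $19,076 / $1,200,000 = 1.590%.
σ = VaR / z = 1.590% / 1.282 = 1.240%.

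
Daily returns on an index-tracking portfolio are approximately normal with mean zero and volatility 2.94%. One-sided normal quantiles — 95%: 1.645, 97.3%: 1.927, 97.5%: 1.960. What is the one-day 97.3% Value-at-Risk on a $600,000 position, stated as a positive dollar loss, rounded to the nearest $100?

$34,000

VaR = z·σ = 1.927 × 2.94% = 5.665%.
On $600,000: 0.05665 × $600,000 = $33,990.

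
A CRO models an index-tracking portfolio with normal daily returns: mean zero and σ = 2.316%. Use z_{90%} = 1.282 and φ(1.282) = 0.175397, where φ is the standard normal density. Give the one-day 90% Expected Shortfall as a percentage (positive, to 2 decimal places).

4.06%

Tail multiplier: φ(z)/(1−α) = 0.175397 / 0.1 = 1.754.
ES = 2.316% × 1.754 = 4.062%.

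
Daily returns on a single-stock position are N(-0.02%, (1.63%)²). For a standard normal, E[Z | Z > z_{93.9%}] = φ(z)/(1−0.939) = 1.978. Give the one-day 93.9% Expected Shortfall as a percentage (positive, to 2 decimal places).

ES = −(-0.02%) + 1.63% × 1.978 = 3.244%.

3.24%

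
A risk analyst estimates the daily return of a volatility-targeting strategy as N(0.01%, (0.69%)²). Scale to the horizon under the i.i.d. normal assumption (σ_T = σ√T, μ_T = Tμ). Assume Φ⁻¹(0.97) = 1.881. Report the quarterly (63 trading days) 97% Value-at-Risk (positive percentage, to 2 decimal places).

σ_{63d} = 0.69% × √63 = 5.477%; μ_{63d} = 63 × 0.01% = 0.630%.
VaR = −(0.630%) + 1.881 × 5.477% = 9.672%.

9.67%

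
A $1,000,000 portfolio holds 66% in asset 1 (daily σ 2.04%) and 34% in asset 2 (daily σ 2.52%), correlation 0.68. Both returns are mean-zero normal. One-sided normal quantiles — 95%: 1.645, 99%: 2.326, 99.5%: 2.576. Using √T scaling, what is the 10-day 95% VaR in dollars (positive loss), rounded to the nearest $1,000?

$106,000

σ_p = √(0.66²·2.04² + 0.34²·2.52² + 2·0.68·0.66·0.34·2.04·2.52) = 2.029%.
σ_{10d} = 2.029% × √10 = 6.416%.
VaR = 1.645 × 6.416% = 10.554%; on $1,000,000 that is $105,540.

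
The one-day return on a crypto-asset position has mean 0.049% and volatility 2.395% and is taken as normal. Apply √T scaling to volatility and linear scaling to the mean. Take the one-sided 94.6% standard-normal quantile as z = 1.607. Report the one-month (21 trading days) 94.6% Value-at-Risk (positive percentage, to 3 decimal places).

16.608%

σ_{21d} = 2.395% × √21 = 10.975%; μ_{21d} = 21 × 0.049% = 1.029%.
VaR = −(1.029%) + 1.607 × 10.975% = 16.608%.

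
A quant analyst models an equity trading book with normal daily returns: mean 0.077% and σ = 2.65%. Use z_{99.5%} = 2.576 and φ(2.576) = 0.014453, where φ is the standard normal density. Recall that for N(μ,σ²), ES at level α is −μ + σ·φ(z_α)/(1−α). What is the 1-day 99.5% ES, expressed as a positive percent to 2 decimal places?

Tail multiplier: φ(z)/(1−α) = 0.014453 / 0.005 = 2.891.
ES = −(0.077%) + 2.65% × 2.891 = 7.584%.

7.58%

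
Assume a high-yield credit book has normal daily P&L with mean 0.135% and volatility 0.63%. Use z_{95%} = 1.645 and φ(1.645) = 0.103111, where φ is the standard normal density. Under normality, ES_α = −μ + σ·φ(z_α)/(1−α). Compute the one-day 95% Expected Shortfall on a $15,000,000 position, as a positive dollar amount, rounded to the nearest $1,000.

$175,000

Tail multiplier: φ(z)/(1−α) = 0.103111 / 0.05 = 2.062.
ES = −(0.135%) + 0.63% × 2.062 = 1.164%.
On $15,000,000: 0.01164 × $15,000,000 = $174,600.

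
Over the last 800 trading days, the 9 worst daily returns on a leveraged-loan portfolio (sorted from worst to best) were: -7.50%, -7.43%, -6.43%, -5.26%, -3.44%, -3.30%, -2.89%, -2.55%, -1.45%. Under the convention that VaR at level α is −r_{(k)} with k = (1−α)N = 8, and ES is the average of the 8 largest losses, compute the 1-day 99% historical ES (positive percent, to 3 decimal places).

The 8 worst returns sum to -38.80%.
ES = −(-38.80%) / 8 = 4.85% ≈ 4.850%.

4.850%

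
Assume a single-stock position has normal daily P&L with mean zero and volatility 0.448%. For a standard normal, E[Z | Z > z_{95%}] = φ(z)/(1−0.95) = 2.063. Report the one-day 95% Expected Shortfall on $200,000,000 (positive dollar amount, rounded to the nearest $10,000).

ES = 0.448% × 2.063 = 0.924%.
On $200,000,000: 0.00924 × $200,000,000 = $1,848,000.

$1,850,000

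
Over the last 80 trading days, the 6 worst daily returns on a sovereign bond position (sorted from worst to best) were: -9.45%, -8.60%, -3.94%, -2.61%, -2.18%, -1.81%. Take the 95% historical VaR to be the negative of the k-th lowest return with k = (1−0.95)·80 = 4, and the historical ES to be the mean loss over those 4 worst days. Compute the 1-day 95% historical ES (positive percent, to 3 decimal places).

The 4 worst returns sum to -24.60%.
ES = −(-24.60%) / 4 = 6.15% ≈ 6.150%.

6.150%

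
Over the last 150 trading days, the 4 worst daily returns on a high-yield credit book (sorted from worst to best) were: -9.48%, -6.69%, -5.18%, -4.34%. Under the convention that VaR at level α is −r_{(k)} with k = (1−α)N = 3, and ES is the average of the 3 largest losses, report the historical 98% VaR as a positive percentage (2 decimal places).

5.18%

k = 3; the 3rd lowest return is -5.18%, so VaR = 5.18%.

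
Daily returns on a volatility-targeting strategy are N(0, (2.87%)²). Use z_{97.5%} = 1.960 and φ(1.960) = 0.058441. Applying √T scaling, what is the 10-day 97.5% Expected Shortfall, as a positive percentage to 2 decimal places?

σ_{10d} = 2.87% × √10 = 9.076%.
ES multiplier = φ(z)/(1−α) = 0.058441/0.025 = 2.338.
ES = 9.076% × 2.338 = 21.220%.

21.22%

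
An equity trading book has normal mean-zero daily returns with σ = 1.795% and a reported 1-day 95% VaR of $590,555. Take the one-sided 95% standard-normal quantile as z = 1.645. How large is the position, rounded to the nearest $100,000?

VaR as a fraction of value: z·σ = 1.645 × 1.795% = 2.95277%.
Position = $590,555 / 0.0295277 = $20,000,000.

$20,000,000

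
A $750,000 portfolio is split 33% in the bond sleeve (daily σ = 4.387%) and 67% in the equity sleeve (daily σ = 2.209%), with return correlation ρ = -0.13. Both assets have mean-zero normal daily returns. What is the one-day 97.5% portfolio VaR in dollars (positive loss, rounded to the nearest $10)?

σ_p² = 0.33²·4.387² + 0.67²·2.209² + 2·-0.13·0.33·0.67·4.387·2.209 = 3.7293 (%²).
σ_p = √3.7293 = 1.931%.
At 97.5%, z = 1.960.
VaR = 1.960 × 1.931% = 3.785%; on $750,000 that is $28,388.

$28,390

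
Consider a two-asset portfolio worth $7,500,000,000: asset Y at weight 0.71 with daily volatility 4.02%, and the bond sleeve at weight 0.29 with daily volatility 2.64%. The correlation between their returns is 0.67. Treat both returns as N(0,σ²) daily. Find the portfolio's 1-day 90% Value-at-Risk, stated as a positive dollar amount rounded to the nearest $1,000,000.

σ_p² = 0.71²·4.02² + 0.29²·2.64² + 2·0.67·0.71·0.29·4.02·2.64 = 11.6607 (%²).
σ_p = √11.6607 = 3.415%.
At 90%, z = 1.282.
VaR = 1.282 × 3.415% = 4.378%; on $7,500,000,000 that is $328,350,000.

$328,000,000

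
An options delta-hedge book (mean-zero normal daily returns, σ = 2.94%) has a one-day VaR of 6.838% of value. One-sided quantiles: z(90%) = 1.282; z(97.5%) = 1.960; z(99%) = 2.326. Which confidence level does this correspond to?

Implied z = VaR/σ = 6.838 / 2.94 = 2.326.
This matches z(99%) = 2.326.

99%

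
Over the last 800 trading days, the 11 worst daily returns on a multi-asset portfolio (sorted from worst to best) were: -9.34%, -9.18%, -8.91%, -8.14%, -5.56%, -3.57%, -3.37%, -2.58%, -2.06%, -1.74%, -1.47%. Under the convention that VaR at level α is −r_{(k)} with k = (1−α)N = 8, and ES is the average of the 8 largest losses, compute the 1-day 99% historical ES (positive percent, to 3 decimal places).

The 8 worst returns sum to -50.65%.
ES = −(-50.65%) / 8 = 6.33125% ≈ 6.331%.

6.331%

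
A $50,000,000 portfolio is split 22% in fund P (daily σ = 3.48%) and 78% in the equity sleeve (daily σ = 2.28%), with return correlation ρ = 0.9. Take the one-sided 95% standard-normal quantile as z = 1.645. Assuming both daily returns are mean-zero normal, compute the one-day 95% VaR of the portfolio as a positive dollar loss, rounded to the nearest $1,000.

$2,048,000

σ_p² = 0.22²·3.48² + 0.78²·2.28² + 2·0.9·0.22·0.78·3.48·2.28 = 6.1996 (%²).
σ_p = √6.1996 = 2.490%.
VaR = 1.645 × 2.490% = 4.096%; on $50,000,000 that is $2,048,000.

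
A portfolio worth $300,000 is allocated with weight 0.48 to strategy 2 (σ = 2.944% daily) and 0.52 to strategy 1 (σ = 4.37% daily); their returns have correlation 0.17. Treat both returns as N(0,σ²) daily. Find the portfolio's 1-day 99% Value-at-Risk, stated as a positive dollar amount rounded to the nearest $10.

σ_p² = 0.48²·2.944² + 0.52²·4.37² + 2·0.17·0.48·0.52·2.944·4.37 = 8.2525 (%²).
σ_p = √8.2525 = 2.873%.
At 99%, z = 2.326.
VaR = 2.326 × 2.873% = 6.683%; on $300,000 that is $20,049.

$20,050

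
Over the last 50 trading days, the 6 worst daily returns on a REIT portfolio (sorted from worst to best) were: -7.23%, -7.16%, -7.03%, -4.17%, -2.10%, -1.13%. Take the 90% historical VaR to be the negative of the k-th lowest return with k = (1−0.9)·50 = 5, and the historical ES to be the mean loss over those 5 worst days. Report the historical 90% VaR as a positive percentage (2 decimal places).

k = 5; the 5th lowest return is -2.10%, so VaR = 2.10%.

2.10%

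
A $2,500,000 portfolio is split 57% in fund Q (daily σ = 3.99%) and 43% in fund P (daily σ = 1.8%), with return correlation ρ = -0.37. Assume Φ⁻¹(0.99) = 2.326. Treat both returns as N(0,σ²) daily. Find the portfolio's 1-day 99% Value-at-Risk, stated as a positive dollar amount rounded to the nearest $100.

$122,900

σ_p² = 0.57²·3.99² + 0.43²·1.8² + 2·-0.37·0.57·0.43·3.99·1.8 = 4.4689 (%²).
σ_p = √4.4689 = 2.114%.
VaR = 2.326 × 2.114% = 4.917%; on $2,500,000 that is $122,925.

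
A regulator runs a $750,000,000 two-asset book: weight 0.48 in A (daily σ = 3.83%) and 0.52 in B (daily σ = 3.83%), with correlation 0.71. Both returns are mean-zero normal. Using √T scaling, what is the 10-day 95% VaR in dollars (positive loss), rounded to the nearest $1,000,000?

σ_p = √(0.48²·3.83² + 0.52²·3.83² + 2·0.71·0.48·0.52·3.83·3.83) = 3.542%.
σ_{10d} = 3.542% × √10 = 11.201%.
z(95%) = 1.645.
VaR = 1.645 × 11.201% = 18.426%; on $750,000,000 that is $138,195,000.

$138,000,000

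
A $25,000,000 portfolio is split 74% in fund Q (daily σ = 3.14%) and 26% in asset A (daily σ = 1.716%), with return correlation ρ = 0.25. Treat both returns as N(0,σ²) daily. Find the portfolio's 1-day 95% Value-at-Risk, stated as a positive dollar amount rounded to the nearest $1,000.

$1,017,000

σ_p² = 0.74²·3.14² + 0.26²·1.716² + 2·0.25·0.74·0.26·3.14·1.716 = 6.1165 (%²).
σ_p = √6.1165 = 2.473%.
At 95%, z = 1.645.
VaR = 1.645 × 2.473% = 4.068%; on $25,000,000 that is $1,017,000.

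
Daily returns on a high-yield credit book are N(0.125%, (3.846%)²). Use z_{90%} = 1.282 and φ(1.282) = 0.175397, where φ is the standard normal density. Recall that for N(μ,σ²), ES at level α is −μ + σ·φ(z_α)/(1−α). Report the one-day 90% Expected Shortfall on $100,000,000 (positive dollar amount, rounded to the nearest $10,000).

$6,620,000

Tail multiplier: φ(z)/(1−α) = 0.175397 / 0.1 = 1.754.
ES = −(0.125%) + 3.846% × 1.754 = 6.621%.
On $100,000,000: 0.06621 × $100,000,000 = $6,621,000.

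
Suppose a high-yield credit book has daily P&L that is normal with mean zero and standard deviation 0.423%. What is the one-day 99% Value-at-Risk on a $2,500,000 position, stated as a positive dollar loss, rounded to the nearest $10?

$24,600

At 99% one-sided, z = 2.326.
VaR = z·σ = 2.326 × 0.423% = 0.984%.
On $2,500,000: 0.00984 × $2,500,000 = $24,600.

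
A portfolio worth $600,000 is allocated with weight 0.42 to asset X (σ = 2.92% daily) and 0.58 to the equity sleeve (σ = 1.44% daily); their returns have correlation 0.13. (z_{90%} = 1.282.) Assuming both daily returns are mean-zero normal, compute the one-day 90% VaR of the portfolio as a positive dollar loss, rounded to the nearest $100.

$12,100

σ_p² = 0.42²·2.92² + 0.58²·1.44² + 2·0.13·0.42·0.58·2.92·1.44 = 2.4679 (%²).
σ_p = √2.4679 = 1.571%.
VaR = 1.282 × 1.571% = 2.014%; on $600,000 that is $12,084.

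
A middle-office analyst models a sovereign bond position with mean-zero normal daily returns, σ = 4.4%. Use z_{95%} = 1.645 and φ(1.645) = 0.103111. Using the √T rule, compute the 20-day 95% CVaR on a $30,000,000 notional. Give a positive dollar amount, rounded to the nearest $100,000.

σ_{20d} = 4.4% × √20 = 19.677%.
ES multiplier = φ(z)/(1−α) = 0.103111/0.05 = 2.062.
ES = 19.677% × 2.062 = 40.574%; on $30,000,000: $12,172,200.

$12,200,000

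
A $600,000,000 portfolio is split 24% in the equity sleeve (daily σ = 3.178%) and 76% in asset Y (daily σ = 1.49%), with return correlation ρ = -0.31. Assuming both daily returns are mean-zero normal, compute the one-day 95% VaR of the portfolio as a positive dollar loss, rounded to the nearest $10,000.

σ_p² = 0.24²·3.178² + 0.76²·1.49² + 2·-0.31·0.24·0.76·3.178·1.49 = 1.3286 (%²).
σ_p = √1.3286 = 1.153%.
At 95%, z = 1.645.
VaR = 1.645 × 1.153% = 1.897%; on $600,000,000 that is $11,382,000.

$11,380,000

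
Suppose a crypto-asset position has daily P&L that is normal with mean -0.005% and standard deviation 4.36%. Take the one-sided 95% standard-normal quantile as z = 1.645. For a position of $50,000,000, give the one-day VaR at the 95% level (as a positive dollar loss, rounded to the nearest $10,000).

VaR = −μ + z·σ = −(-0.005%) + 1.645 × 4.36% = 7.177%.
On $50,000,000: 0.07177 × $50,000,000 = $3,588,500.

$3,590,000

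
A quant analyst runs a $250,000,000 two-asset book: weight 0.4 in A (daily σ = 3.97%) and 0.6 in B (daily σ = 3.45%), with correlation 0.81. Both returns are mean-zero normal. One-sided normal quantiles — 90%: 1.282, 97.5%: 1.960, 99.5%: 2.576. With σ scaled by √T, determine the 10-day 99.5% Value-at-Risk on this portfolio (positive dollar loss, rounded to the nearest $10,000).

σ_p = √(0.4²·3.97² + 0.6²·3.45² + 2·0.81·0.4·0.6·3.97·3.45) = 3.483%.
σ_{10d} = 3.483% × √10 = 11.014%.
VaR = 2.576 × 11.014% = 28.372%; on $250,000,000 that is $70,930,000.

$70,930,000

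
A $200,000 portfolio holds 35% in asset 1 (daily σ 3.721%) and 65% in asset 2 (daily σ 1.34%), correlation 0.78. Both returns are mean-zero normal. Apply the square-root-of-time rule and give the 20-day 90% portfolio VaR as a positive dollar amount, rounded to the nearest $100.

$23,600

σ_p = √(0.35²·3.721² + 0.65²·1.34² + 2·0.78·0.35·0.65·3.721·1.34) = 2.055%.
σ_{20d} = 2.055% × √20 = 9.190%.
z(90%) = 1.282.
VaR = 1.282 × 9.190% = 11.782%; on $200,000 that is $23,564.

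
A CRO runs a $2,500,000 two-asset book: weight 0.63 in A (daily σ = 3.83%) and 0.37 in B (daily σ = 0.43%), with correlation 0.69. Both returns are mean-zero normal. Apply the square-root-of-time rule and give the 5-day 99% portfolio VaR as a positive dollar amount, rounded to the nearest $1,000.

σ_p = √(0.63²·3.83² + 0.37²·0.43² + 2·0.69·0.63·0.37·3.83·0.43) = 2.525%.
σ_{5d} = 2.525% × √5 = 5.646%.
z(99%) = 2.326.
VaR = 2.326 × 5.646% = 13.133%; on $2,500,000 that is $328,325.

$328,000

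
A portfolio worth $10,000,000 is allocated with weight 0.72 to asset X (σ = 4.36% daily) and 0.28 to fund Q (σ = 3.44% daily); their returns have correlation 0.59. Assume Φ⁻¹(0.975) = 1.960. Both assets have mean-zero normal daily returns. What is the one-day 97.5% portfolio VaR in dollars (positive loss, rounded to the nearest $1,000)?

σ_p² = 0.72²·4.36² + 0.28²·3.44² + 2·0.59·0.72·0.28·4.36·3.44 = 14.3503 (%²).
σ_p = √14.3503 = 3.788%.
VaR = 1.960 × 3.788% = 7.424%; on $10,000,000 that is $742,400.

$742,000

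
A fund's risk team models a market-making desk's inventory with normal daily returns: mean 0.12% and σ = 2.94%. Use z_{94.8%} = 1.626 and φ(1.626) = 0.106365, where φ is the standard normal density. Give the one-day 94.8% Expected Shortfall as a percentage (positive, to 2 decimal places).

5.89%

Tail multiplier: φ(z)/(1−α) = 0.106365 / 0.052 = 2.045.
ES = −(0.12%) + 2.94% × 2.045 = 5.892%.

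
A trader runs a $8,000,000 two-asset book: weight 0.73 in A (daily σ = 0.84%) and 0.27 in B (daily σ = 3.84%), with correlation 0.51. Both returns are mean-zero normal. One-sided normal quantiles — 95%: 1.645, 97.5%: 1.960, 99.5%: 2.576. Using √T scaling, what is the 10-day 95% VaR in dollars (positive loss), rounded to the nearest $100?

σ_p = √(0.73²·0.84² + 0.27²·3.84² + 2·0.51·0.73·0.27·0.84·3.84) = 1.449%.
σ_{10d} = 1.449% × √10 = 4.582%.
VaR = 1.645 × 4.582% = 7.537%; on $8,000,000 that is $602,960.

$603,000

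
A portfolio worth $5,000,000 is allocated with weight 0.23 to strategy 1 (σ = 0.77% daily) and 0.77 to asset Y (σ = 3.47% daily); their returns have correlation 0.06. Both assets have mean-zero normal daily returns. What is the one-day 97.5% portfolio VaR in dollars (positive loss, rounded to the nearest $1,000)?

σ_p² = 0.23²·0.77² + 0.77²·3.47² + 2·0.06·0.23·0.77·0.77·3.47 = 7.2272 (%²).
σ_p = √7.2272 = 2.688%.
At 97.5%, z = 1.960.
VaR = 1.960 × 2.688% = 5.268%; on $5,000,000 that is $263,400.

$263,000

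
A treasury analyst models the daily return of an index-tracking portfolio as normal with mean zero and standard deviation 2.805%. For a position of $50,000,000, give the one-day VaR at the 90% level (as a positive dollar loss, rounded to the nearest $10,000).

At 90% one-sided, z = 1.282.
VaR = z·σ = 1.282 × 2.805% = 3.596%.
On $50,000,000: 0.03596 × $50,000,000 = $1,798,000.

$1,800,000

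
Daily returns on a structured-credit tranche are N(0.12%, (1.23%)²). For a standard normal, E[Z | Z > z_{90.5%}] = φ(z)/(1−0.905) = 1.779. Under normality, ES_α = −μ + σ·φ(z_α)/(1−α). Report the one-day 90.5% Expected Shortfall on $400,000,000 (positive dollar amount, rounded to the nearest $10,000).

ES = −(0.12%) + 1.23% × 1.779 = 2.068%.
On $400,000,000: 0.02068 × $400,000,000 = $8,272,000.

$8,270,000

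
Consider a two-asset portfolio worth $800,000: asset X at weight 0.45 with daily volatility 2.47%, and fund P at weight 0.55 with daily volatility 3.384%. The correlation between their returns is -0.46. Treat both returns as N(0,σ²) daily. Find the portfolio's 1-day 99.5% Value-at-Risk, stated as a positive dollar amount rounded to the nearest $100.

$34,500

σ_p² = 0.45²·2.47² + 0.55²·3.384² + 2·-0.46·0.45·0.55·2.47·3.384 = 2.7963 (%²).
σ_p = √2.7963 = 1.672%.
At 99.5%, z = 2.576.
VaR = 2.576 × 1.672% = 4.307%; on $800,000 that is $34,456.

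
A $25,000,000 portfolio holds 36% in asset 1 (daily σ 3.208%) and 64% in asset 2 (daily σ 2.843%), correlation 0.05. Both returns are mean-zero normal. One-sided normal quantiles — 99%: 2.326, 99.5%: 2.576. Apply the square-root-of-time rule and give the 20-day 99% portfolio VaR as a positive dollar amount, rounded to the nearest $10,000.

$5,730,000

σ_p = √(0.36²·3.208² + 0.64²·2.843² + 2·0.05·0.36·0.64·3.208·2.843) = 2.203%.
σ_{20d} = 2.203% × √20 = 9.852%.
VaR = 2.326 × 9.852% = 22.916%; on $25,000,000 that is $5,729,000.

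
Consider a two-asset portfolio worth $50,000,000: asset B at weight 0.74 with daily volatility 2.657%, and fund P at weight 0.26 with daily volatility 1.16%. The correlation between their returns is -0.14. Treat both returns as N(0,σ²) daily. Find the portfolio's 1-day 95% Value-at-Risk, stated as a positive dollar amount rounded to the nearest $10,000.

$1,600,000

σ_p² = 0.74²·2.657² + 0.26²·1.16² + 2·-0.14·0.74·0.26·2.657·1.16 = 3.7908 (%²).
σ_p = √3.7908 = 1.947%.
At 95%, z = 1.645.
VaR = 1.645 × 1.947% = 3.203%; on $50,000,000 that is $1,601,500.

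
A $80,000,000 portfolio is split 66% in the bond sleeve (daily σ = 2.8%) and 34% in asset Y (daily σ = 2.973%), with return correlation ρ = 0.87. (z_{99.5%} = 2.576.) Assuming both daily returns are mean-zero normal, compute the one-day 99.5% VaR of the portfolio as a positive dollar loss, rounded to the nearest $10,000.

σ_p² = 0.66²·2.8² + 0.34²·2.973² + 2·0.87·0.66·0.34·2.8·2.973 = 7.6872 (%²).
σ_p = √7.6872 = 2.773%.
VaR = 2.576 × 2.773% = 7.143%; on $80,000,000 that is $5,714,400.

$5,710,000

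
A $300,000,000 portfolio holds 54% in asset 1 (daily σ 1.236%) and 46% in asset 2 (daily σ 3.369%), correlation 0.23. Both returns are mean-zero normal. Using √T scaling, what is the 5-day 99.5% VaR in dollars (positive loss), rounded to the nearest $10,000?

$31,500,000

σ_p = √(0.54²·1.236² + 0.46²·3.369² + 2·0.23·0.54·0.46·1.236·3.369) = 1.823%.
σ_{5d} = 1.823% × √5 = 4.076%.
z(99.5%) = 2.576.
VaR = 2.576 × 4.076% = 10.500%; on $300,000,000 that is $31,500,000.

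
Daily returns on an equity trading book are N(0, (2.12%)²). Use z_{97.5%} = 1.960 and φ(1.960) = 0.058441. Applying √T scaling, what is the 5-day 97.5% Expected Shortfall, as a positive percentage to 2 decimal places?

σ_{5d} = 2.12% × √5 = 4.740%.
ES multiplier = φ(z)/(1−α) = 0.058441/0.025 = 2.338.
ES = 4.740% × 2.338 = 11.082%.

11.08%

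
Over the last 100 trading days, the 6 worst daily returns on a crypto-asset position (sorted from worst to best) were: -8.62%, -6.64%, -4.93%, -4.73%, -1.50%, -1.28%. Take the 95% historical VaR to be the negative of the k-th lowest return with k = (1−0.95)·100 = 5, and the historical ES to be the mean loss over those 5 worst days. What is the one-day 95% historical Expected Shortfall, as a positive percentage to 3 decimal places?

The 5 worst returns sum to -26.42%.
ES = −(-26.42%) / 5 = 5.284%.

5.284%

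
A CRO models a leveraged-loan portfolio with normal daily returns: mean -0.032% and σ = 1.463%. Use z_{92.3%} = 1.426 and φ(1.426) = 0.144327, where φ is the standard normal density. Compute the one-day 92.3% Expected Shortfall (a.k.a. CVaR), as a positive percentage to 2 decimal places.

2.77%

Tail multiplier: φ(z)/(1−α) = 0.144327 / 0.077 = 1.874.
ES = −(-0.032%) + 1.463% × 1.874 = 2.774%.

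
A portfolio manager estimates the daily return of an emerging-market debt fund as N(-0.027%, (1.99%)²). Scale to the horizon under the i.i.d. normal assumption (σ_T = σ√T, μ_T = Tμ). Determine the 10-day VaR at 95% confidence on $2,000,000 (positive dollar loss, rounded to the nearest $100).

$212,400

At 95%, z = 1.645.
σ_{10d} = 1.99% × √10 = 6.293%; μ_{10d} = 10 × -0.027% = -0.270%.
VaR = −(-0.270%) + 1.645 × 6.293% = 10.622%.
On $2,000,000: 0.10622 × $2,000,000 = $212,440.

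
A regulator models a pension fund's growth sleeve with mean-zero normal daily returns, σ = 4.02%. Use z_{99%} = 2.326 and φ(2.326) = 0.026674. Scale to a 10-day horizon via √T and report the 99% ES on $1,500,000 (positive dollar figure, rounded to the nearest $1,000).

$509,000

σ_{10d} = 4.02% × √10 = 12.712%.
ES multiplier = φ(z)/(1−α) = 0.026674/0.01 = 2.667.
ES = 12.712% × 2.667 = 33.903%; on $1,500,000: $508,545.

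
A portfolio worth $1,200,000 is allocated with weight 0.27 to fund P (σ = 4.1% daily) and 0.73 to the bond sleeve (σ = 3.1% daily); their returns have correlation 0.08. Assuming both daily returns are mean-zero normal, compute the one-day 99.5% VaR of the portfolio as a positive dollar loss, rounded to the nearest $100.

σ_p² = 0.27²·4.1² + 0.73²·3.1² + 2·0.08·0.27·0.73·4.1·3.1 = 6.7474 (%²).
σ_p = √6.7474 = 2.598%.
At 99.5%, z = 2.576.
VaR = 2.576 × 2.598% = 6.692%; on $1,200,000 that is $80,304.

$80,300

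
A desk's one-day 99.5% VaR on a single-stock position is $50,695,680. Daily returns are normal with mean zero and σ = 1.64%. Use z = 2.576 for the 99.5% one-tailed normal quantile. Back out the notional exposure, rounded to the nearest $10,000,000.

VaR as a fraction of value: z·σ = 2.576 × 1.64% = 4.22464%.
Position = $50,695,680 / 0.0422464 = $1,200,000,000.

$1,200,000,000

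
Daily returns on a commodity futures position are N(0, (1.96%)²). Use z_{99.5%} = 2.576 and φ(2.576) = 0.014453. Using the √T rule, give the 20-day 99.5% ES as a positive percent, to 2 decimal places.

25.34%

σ_{20d} = 1.96% × √20 = 8.765%.
ES multiplier = φ(z)/(1−α) = 0.014453/0.005 = 2.891.
ES = 8.765% × 2.891 = 25.340%.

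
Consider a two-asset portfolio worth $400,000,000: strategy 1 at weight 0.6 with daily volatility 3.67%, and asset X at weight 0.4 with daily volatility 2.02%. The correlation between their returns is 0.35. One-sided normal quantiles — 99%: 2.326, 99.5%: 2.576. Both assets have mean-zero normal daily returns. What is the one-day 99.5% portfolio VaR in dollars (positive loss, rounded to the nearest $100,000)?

σ_p² = 0.6²·3.67² + 0.4²·2.02² + 2·0.35·0.6·0.4·3.67·2.02 = 6.7471 (%²).
σ_p = √6.7471 = 2.598%.
VaR = 2.576 × 2.598% = 6.692%; on $400,000,000 that is $26,768,000.

$26,800,000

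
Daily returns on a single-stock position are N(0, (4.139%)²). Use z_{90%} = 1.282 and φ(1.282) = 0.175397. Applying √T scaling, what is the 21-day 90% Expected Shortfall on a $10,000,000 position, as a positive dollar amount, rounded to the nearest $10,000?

σ_{21d} = 4.139% × √21 = 18.967%.
ES multiplier = φ(z)/(1−α) = 0.175397/0.1 = 1.754.
ES = 18.967% × 1.754 = 33.268%; on $10,000,000: $3,326,800.

$3,330,000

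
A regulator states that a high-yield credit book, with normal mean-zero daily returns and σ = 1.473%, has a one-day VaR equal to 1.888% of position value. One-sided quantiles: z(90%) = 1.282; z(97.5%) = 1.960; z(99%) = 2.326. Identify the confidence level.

90%

Implied z = VaR/σ = 1.888 / 1.473 = 1.282.
This matches z(90%) = 1.282.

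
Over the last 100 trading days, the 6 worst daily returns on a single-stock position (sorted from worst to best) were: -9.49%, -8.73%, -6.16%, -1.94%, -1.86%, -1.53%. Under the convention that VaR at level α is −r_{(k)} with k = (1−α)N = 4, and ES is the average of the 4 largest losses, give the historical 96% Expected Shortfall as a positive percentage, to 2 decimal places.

6.58%

The 4 worst returns sum to -26.32%.
ES = −(-26.32%) / 4 = 6.58%.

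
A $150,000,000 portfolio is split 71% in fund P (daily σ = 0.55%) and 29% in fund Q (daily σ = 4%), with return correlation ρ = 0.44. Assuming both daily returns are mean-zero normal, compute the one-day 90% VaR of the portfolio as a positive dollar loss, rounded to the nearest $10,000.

$2,650,000

σ_p² = 0.71²·0.55² + 0.29²·4² + 2·0.44·0.71·0.29·0.55·4 = 1.8967 (%²).
σ_p = √1.8967 = 1.377%.
At 90%, z = 1.282.
VaR = 1.282 × 1.377% = 1.765%; on $150,000,000 that is $2,647,500.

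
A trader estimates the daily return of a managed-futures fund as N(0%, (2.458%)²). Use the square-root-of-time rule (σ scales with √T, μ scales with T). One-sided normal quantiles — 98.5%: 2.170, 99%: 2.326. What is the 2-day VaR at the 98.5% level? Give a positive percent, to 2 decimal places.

7.54%

σ_{2d} = 2.458% × √2 = 3.476%.
VaR = 2.170 × 3.476% = 7.543%.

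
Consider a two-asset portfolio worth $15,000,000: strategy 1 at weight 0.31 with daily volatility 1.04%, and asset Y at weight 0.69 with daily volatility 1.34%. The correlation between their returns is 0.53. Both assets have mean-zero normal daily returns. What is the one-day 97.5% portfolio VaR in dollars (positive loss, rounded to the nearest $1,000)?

σ_p² = 0.31²·1.04² + 0.69²·1.34² + 2·0.53·0.31·0.69·1.04·1.34 = 1.2748 (%²).
σ_p = √1.2748 = 1.129%.
At 97.5%, z = 1.960.
VaR = 1.960 × 1.129% = 2.213%; on $15,000,000 that is $331,950.

$332,000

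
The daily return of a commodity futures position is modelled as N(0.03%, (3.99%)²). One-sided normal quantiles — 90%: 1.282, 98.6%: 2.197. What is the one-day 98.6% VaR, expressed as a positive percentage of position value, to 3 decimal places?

8.736%

VaR = −μ + z·σ = −(0.03%) + 2.197 × 3.99% = 8.736%.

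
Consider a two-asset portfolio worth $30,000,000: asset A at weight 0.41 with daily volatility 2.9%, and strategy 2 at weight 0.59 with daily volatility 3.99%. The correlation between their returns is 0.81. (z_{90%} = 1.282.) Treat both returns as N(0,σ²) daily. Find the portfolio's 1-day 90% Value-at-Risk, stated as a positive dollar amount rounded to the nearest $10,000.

σ_p² = 0.41²·2.9² + 0.59²·3.99² + 2·0.81·0.41·0.59·2.9·3.99 = 11.4899 (%²).
σ_p = √11.4899 = 3.390%.
VaR = 1.282 × 3.390% = 4.346%; on $30,000,000 that is $1,303,800.

$1,300,000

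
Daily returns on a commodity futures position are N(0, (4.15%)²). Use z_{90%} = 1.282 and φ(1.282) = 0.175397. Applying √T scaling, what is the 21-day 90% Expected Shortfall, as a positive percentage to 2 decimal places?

σ_{21d} = 4.15% × √21 = 19.018%.
ES multiplier = φ(z)/(1−α) = 0.175397/0.1 = 1.754.
ES = 19.018% × 1.754 = 33.358%.

33.36%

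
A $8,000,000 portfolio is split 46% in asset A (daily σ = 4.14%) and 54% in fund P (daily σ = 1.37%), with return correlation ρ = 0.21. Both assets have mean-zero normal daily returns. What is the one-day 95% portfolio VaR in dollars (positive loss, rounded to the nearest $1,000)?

$287,000

σ_p² = 0.46²·4.14² + 0.54²·1.37² + 2·0.21·0.46·0.54·4.14·1.37 = 4.7658 (%²).
σ_p = √4.7658 = 2.183%.
At 95%, z = 1.645.
VaR = 1.645 × 2.183% = 3.591%; on $8,000,000 that is $287,280.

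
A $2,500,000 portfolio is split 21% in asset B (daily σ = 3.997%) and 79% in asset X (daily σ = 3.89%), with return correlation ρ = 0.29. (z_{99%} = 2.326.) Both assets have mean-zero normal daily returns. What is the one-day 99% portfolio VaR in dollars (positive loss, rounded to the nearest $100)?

$198,400

σ_p² = 0.21²·3.997² + 0.79²·3.89² + 2·0.29·0.21·0.79·3.997·3.89 = 11.6446 (%²).
σ_p = √11.6446 = 3.412%.
VaR = 2.326 × 3.412% = 7.936%; on $2,500,000 that is $198,400.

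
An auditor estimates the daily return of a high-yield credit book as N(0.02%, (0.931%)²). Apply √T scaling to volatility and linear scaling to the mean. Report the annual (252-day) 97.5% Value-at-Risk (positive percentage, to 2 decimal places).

23.93%

At 97.5%, z = 1.960.
σ_{252d} = 0.931% × √252 = 14.779%; μ_{252d} = 252 × 0.02% = 5.040%.
VaR = −(5.040%) + 1.960 × 14.779% = 23.927%.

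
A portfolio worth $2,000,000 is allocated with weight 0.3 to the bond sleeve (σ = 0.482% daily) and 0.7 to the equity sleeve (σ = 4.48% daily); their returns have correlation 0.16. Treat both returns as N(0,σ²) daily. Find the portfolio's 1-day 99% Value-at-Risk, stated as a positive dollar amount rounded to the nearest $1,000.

$147,000

σ_p² = 0.3²·0.482² + 0.7²·4.48² + 2·0.16·0.3·0.7·0.482·4.48 = 10.0005 (%²).
σ_p = √10.0005 = 3.162%.
At 99%, z = 2.326.
VaR = 2.326 × 3.162% = 7.355%; on $2,000,000 that is $147,100.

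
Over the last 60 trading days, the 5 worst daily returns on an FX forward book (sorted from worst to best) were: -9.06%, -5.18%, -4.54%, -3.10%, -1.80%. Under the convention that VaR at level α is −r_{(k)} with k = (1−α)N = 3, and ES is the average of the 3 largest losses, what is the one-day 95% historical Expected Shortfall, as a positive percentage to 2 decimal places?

6.26%

The 3 worst returns sum to -18.78%.
ES = −(-18.78%) / 3 = 6.26%.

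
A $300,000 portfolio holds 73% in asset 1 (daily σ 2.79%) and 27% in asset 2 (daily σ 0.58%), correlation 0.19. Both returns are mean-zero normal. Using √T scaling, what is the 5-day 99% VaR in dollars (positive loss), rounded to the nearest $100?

$32,300

σ_p = √(0.73²·2.79² + 0.27²·0.58² + 2·0.19·0.73·0.27·2.79·0.58) = 2.072%.
σ_{5d} = 2.072% × √5 = 4.633%.
z(99%) = 2.326.
VaR = 2.326 × 4.633% = 10.776%; on $300,000 that is $32,328.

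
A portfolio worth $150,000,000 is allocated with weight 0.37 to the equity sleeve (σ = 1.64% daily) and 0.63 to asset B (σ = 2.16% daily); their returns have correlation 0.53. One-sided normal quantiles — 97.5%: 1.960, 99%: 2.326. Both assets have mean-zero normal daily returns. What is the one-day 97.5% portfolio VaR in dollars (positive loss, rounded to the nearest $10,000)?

σ_p² = 0.37²·1.64² + 0.63²·2.16² + 2·0.53·0.37·0.63·1.64·2.16 = 3.0953 (%²).
σ_p = √3.0953 = 1.759%.
VaR = 1.960 × 1.759% = 3.448%; on $150,000,000 that is $5,172,000.

$5,170,000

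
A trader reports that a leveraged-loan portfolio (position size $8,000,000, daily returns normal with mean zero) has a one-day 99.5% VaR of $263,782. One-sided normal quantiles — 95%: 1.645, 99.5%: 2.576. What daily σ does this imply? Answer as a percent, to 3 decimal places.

1.280%

VaR as a fraction: $263,782 / $8,000,000 = 3.297%.
σ = VaR / z = 3.297% / 2.576 = 1.280%.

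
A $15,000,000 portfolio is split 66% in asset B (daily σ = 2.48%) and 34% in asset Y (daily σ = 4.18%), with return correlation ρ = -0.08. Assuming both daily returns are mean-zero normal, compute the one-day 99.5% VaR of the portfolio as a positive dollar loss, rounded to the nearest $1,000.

σ_p² = 0.66²·2.48² + 0.34²·4.18² + 2·-0.08·0.66·0.34·2.48·4.18 = 4.3267 (%²).
σ_p = √4.3267 = 2.080%.
At 99.5%, z = 2.576.
VaR = 2.576 × 2.080% = 5.358%; on $15,000,000 that is $803,700.

$804,000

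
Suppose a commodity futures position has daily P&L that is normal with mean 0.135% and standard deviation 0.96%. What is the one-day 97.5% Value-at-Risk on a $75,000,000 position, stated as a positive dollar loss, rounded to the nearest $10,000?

At 97.5% one-sided, z = 1.960.
VaR = −μ + z·σ = −(0.135%) + 1.960 × 0.96% = 1.747%.
On $75,000,000: 0.01747 × $75,000,000 = $1,310,250.

$1,310,000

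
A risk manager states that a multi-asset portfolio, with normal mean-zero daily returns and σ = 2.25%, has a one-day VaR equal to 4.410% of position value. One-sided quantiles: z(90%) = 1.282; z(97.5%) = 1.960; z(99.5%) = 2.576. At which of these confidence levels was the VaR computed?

Implied z = VaR/σ = 4.410 / 2.25 = 1.960.
This matches z(97.5%) = 1.960.

97.5%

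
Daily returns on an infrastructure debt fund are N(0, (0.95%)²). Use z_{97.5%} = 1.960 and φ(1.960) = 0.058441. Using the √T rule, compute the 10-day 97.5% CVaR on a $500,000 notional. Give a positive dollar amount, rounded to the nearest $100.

$35,100

σ_{10d} = 0.95% × √10 = 3.004%.
ES multiplier = φ(z)/(1−α) = 0.058441/0.025 = 2.338.
ES = 3.004% × 2.338 = 7.023%; on $500,000: $35,115.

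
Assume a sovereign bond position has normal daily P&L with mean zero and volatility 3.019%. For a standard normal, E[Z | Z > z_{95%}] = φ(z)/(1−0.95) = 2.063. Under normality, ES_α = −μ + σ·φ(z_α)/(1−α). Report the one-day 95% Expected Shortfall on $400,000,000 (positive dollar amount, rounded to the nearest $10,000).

ES = 3.019% × 2.063 = 6.228%.
On $400,000,000: 0.06228 × $400,000,000 = $24,912,000.

$24,910,000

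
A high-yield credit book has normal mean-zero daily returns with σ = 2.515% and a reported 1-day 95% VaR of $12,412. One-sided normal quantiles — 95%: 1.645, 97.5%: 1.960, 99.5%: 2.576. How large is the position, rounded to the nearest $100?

VaR as a fraction of value: z·σ = 1.645 × 2.515% = 4.13718%.
Position = $12,412 / 0.0413717 = $300,011.

$300,000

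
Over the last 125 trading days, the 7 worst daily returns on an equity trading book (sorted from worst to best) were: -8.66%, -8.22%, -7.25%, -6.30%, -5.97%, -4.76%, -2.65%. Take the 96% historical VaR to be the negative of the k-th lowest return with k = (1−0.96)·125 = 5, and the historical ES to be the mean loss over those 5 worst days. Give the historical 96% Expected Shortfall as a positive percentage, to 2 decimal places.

The 5 worst returns sum to -36.40%.
ES = −(-36.40%) / 5 = 7.28%.

7.28%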